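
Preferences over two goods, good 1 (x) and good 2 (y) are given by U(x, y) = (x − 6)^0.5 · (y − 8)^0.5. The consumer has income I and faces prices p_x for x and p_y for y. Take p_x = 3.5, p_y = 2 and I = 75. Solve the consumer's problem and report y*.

y* = 17.5

MRS = (y−8)/(x−6). Tangency with p_x/p_y gives y−8 = (p_x/p_y)·(x−6).
Substituting into the budget: x* = 6 + 0.5·(I − 6·p_x − 8·p_y)/p_x, and y* = 8 + 0.5·(…)/p_y.
Discretionary income = 75 − 6·3.5 − 8·2 = 38; y* = 8 + 0.5·38/2 = 17.5.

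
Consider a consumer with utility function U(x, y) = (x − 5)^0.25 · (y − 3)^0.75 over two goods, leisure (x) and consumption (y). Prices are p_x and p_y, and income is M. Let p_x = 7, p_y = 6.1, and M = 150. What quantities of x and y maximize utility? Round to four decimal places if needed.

x* = 8.4536, y* = 14.8893

This is Cobb-Douglas in (x−5, y−3): tangency gives 0.25·p_y·(y−3) = 0.75·p_x·(x−5).
Substituting into the budget: x* = 5 + 0.25·(M − 5·p_x − 3·p_y)/p_x, and y* = 3 + 0.75·(…)/p_y.
Discretionary income = 150 − 5·7 − 3·6.1 = 96.7; x* = 5 + 0.25·96.7/7 = 8.4536; y* = 3 + 0.75·96.7/6.1 = 14.8893.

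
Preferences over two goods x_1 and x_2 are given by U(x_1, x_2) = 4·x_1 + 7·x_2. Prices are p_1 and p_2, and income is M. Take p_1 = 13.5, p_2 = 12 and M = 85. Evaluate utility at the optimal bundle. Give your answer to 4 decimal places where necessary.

V = 49.5833

Linear utility — the consumer picks whichever good has higher MU/price: 4/13.5 = 0.2963 vs 7/12 = 0.5833.
x_2 gives more utility per dollar, so spend all income on x_2: x_2* = M/p_2, x_1* = 0.
Numerically: x_1* = 0, x_2* = 7.0833.
Utility at the optimum: U(0, 7.0833) = 49.5833.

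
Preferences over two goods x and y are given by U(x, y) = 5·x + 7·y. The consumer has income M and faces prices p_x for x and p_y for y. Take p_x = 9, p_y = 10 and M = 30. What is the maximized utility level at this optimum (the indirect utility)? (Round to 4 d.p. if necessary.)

V = 21

Linear utility — the consumer picks whichever good has higher MU/price: 5/9 = 0.5556 vs 7/10 = 0.7.
y gives more utility per dollar, so spend all income on y: y* = M/p_y, x* = 0.
Numerically: x* = 0, y* = 3.
Utility at the optimum: U(0, 3) = 21.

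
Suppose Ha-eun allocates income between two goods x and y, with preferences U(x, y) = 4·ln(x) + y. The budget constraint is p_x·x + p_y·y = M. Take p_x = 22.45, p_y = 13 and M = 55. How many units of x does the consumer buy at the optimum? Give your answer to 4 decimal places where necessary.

MU_x = 4/x, MU_y = 1. Tangency: 4/x = p_x/p_y.
So x*(p_x,p_y) = 4·p_y/p_x, independent of income; and y* = (M − 4·p_y)/p_y.
At the given prices: x* = 4·13/22.45 = 2.3163.

x* = 2.3163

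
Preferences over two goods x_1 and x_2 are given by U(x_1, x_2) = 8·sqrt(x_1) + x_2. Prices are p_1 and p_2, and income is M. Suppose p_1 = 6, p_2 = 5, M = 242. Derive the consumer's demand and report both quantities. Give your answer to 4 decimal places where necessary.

Solve: √x_1 = 4·p_2/p_1, so x_1*(p_1,p_2) = (4·p_2/p_1)², and x_2* = (M − p_1·x_1*)/p_2.
Plugging in: x_1* = (4·5/6)² = 11.1111, x_2* = 35.0667.

x_1* = 11.1111, x_2* = 35.0667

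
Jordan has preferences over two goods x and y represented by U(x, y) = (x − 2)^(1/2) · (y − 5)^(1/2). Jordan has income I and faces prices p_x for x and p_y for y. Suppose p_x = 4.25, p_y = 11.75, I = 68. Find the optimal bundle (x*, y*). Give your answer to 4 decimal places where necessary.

x* = 2.0882, y* = 5.0319

After buying the subsistence bundle (2, 5), a share 0.5 of the remaining income goes to x: x* = 2 + 0.5·(I − 2p_x − 5p_y)/p_x.
Discretionary income = 68 − 2·4.25 − 5·11.75 = 0.75; x* = 2 + 0.5·0.75/4.25 = 2.0882; y* = 5 + 0.5·0.75/11.75 = 5.0319.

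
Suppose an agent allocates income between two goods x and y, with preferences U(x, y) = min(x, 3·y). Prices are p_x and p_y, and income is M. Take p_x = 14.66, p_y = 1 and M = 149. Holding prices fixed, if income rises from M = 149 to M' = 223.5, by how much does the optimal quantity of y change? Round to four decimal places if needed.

Leontief preferences: the optimum is at the kink where x/3 = y/1, i.e. y = (1/3)·x.
Budget: p_x·x + p_y·(1/3)·x = M, so (3·p_x + p_y)·x = 3·M.
Demand: x*(p_x,p_y,M) = 3·M/(3·p_x + p_y), y* = M/(3·p_x + p_y).
Here 3·14.66 + 1 = 44.98, giving y* = 3.3126.
At M' = 223.5: y* = 4.9689. Change: 4.9689 − 3.3126 = 1.6563.

Δy* = 1.6563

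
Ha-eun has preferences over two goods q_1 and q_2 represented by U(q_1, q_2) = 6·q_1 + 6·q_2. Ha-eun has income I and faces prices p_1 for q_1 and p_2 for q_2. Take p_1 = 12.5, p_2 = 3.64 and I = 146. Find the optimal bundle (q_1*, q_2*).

q_1* = 0, q_2* = 40.1099

Perfect substitutes: compare marginal utility per dollar. 6/p_1 vs 6/p_2 → 0.48 vs 1.6484.
q_2 gives more utility per dollar, so spend all income on q_2: q_2* = I/p_2, q_1* = 0.
Numerically: q_1* = 0, q_2* = 40.1099.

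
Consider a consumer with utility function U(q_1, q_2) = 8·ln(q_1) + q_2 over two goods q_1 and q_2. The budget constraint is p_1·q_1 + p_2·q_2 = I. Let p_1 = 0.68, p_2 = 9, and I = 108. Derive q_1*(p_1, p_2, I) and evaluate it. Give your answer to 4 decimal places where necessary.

q_1* = 105.8824

Set MRS = p_1/p_2: (8/q_1)/1 = p_1/p_2.
So q_1*(p_1,p_2) = 8·p_2/p_1, independent of income; and q_2* = (I − 8·p_2)/p_2.
At the given prices: q_1* = 8·9/0.68 = 105.8824.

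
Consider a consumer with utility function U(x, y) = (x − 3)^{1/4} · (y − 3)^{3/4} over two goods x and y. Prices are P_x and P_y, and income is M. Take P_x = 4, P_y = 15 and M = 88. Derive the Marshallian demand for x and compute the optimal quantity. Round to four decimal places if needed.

Let x' = x−3, y' = y−3. MRS = (1/3)·y'/x' = P_x/P_y.
Substituting into the budget: x* = 3 + 0.25·(M − 3·P_x − 3·P_y)/P_x, and y* = 3 + 0.75·(…)/P_y.
Discretionary income = 88 − 3·4 − 3·15 = 31; x* = 3 + 0.25·31/4 = 4.9375.

x* = 4.9375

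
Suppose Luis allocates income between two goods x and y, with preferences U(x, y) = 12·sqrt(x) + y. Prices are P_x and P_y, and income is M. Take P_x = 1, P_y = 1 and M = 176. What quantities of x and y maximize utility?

x* = 36, y* = 140

Set MRS = P_x/P_y: 6·x^(−1/2) = P_x/P_y.
Solve: √x = 6·P_y/P_x, so x*(P_x,P_y) = (6·P_y/P_x)², and y* = (M − P_x·x*)/P_y.
Plugging in: x* = (6·1/1)² = 36, y* = 140.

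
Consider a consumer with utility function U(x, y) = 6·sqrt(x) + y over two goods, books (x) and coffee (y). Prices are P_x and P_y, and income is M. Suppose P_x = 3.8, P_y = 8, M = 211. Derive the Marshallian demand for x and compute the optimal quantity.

x* = 39.8892

Utility is quasi-linear in y; the FOC for x is 3/√x = P_x/P_y.
Solve: √x = 3·P_y/P_x, so x*(P_x,P_y) = (3·P_y/P_x)², and y* = (M − P_x·x*)/P_y.
Plugging in: x* = (3·8/3.8)² = 39.8892.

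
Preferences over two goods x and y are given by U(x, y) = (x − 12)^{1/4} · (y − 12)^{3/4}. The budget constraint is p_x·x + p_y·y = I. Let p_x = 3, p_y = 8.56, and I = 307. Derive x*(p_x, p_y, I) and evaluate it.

x* = 26.0233

Discretionary income = 307 − 12·3 − 12·8.56 = 168.28; x* = 12 + 0.25·168.28/3 = 26.0233.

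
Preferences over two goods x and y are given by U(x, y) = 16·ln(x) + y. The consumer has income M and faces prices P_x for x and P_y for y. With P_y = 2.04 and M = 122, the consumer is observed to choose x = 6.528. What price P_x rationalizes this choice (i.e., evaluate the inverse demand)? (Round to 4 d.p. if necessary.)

MU_x = 16/x, MU_y = 1. Tangency: 16/x = P_x/P_y.
So x*(P_x,P_y) = 16·P_y/P_x, independent of income; and y* = (M − 16·P_y)/P_y.
Set x* = 6.528 in the demand function and solve for P_x: P_x = 5.

P_x = 5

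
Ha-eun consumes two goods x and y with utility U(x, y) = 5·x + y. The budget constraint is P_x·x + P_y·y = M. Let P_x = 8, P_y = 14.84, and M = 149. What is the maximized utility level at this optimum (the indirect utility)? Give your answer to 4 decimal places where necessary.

x gives more utility per dollar, so spend all income on x: x* = M/P_x, y* = 0.
Numerically: x* = 18.625, y* = 0.
Utility at the optimum: U(18.625, 0) = 93.125.

V = 93.125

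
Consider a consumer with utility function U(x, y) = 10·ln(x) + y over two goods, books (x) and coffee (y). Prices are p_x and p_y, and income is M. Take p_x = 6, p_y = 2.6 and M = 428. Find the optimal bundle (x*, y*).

x* = 4.3333, y* = 154.6154

Set MRS = p_x/p_y: (10/x)/1 = p_x/p_y.
So x*(p_x,p_y) = 10·p_y/p_x, independent of income; and y* = (M − 10·p_y)/p_y.
At the given prices: x* = 10·2.6/6 = 4.3333, and y* = 154.6154.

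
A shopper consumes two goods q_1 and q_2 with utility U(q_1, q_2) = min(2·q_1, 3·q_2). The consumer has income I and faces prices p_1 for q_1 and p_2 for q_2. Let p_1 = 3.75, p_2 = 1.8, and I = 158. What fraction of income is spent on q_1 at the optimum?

Demand: q_1*(p_1,p_2,I) = 3·I/(3·p_1 + 2·p_2), q_2* = 2·I/(3·p_1 + 2·p_2).
Here 3·3.75 + 2·1.8 = 14.85, giving q_1* = 31.9192 and q_2* = 21.2795.
Expenditure on q_1: 3.75·31.9192 = 119.697; share = 0.7576.

share on q_1 = 0.7576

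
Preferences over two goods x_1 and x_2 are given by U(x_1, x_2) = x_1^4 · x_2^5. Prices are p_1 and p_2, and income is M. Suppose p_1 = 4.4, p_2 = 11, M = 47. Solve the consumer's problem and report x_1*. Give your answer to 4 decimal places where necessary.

The MRS is (4/5)·x_2/x_1. Set MRS = p_1/p_2.
Rearranging, p_2·x_2 = (5/4)·p_1·x_1. Substituting into the budget gives p_1·x_1·(1 + (5/4)) = M.
Demand: x_1*(p_1,p_2,M) = 4/9·M/p_1 and x_2* = 5/9·M/p_2.
At p_1=4.4, p_2=11, M=47: x_1* = 4/9·47/4.4 = 4.7475.

x_1* = 4.7475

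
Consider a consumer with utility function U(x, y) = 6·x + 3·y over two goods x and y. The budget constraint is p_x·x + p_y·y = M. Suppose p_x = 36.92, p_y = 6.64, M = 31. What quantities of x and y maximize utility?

x* = 0, y* = 4.6687

Perfect substitutes: compare marginal utility per dollar. 6/p_x vs 3/p_y → 0.1625 vs 0.4518.
y gives more utility per dollar, so spend all income on y: y* = M/p_y, x* = 0.
Numerically: x* = 0, y* = 4.6687.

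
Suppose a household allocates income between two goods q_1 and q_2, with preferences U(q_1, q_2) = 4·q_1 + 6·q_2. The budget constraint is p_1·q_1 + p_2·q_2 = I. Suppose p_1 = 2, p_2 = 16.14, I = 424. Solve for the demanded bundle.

q_1* = 212, q_2* = 0

Perfect substitutes: compare marginal utility per dollar. 4/p_1 vs 6/p_2 → 2 vs 0.3717.
q_1 gives more utility per dollar, so spend all income on q_1: q_1* = I/p_1, q_2* = 0.
Numerically: q_1* = 212, q_2* = 0.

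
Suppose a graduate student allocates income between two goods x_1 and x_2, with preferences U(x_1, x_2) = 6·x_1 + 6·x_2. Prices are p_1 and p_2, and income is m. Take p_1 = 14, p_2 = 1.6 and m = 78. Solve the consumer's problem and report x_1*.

Perfect substitutes: compare marginal utility per dollar. 6/p_1 vs 6/p_2 → 0.4286 vs 3.75.
x_2 gives more utility per dollar, so spend all income on x_2: x_2* = m/p_2, x_1* = 0.
Numerically: x_1* = 0, x_2* = 48.75.

x_1* = 0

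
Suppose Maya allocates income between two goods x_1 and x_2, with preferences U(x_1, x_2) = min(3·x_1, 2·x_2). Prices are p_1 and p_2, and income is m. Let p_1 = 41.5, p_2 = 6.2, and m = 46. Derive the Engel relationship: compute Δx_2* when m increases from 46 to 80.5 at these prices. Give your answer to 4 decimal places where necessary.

Δx_2* = 1.0187

With perfect complements, no substitution: consume in ratio x_1:x_2 = 2:3.
Budget: p_1·x_1 + p_2·(3/2)·x_1 = m, so (2·p_1 + 3·p_2)·x_1 = 2·m.
Demand: x_1*(p_1,p_2,m) = 2·m/(2·p_1 + 3·p_2), x_2* = 3·m/(2·p_1 + 3·p_2).
Here 2·41.5 + 3·6.2 = 101.6, giving x_2* = 1.3583.
At m' = 80.5: x_2* = 2.377. Change: 2.377 − 1.3583 = 1.0187.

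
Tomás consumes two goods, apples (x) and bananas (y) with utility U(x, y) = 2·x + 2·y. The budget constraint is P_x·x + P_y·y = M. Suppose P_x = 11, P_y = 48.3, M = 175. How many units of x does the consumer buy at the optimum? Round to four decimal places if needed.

x* = 15.9091

Linear utility — the consumer picks whichever good has higher MU/price: 2/11 = 0.1818 vs 2/48.3 = 0.0414.
x gives more utility per dollar, so spend all income on x: x* = M/P_x, y* = 0.
Numerically: x* = 15.9091, y* = 0.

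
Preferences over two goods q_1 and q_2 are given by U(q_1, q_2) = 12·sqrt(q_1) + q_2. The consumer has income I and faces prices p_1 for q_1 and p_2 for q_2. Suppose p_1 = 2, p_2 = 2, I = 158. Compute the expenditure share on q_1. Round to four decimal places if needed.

Set MRS = p_1/p_2: 6·q_1^(−1/2) = p_1/p_2.
Solve: √q_1 = 6·p_2/p_1, so q_1*(p_1,p_2) = (6·p_2/p_1)², and q_2* = (I − p_1·q_1*)/p_2.
Plugging in: q_1* = (6·2/2)² = 36, q_2* = 43.
Expenditure on q_1: 2·36 = 72; share = 0.4557.

share on q_1 = 0.4557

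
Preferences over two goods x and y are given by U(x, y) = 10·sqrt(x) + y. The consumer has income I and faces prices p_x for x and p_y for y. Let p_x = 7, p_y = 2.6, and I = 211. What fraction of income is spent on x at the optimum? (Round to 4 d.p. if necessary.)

Utility is quasi-linear in y; the FOC for x is 5/√x = p_x/p_y.
Solve: √x = 5·p_y/p_x, so x*(p_x,p_y) = (5·p_y/p_x)², and y* = (I − p_x·x*)/p_y.
Plugging in: x* = (5·2.6/7)² = 3.449, y* = 71.8681.
Expenditure on x: 7·3.449 = 24.1429; share = 0.1144.

share on x = 0.1144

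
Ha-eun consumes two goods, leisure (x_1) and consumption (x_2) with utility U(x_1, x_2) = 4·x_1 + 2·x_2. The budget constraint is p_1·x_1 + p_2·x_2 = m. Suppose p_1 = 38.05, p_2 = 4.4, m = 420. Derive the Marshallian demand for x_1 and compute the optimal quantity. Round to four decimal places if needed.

x_1* = 0

Perfect substitutes: compare marginal utility per dollar. 4/p_1 vs 2/p_2 → 0.1051 vs 0.4545.
x_2 gives more utility per dollar, so spend all income on x_2: x_2* = m/p_2, x_1* = 0.
Numerically: x_1* = 0, x_2* = 95.4545.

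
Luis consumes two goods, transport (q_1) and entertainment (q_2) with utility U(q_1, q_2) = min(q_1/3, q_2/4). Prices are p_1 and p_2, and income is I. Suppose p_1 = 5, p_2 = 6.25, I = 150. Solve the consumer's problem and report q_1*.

Demand: q_1*(p_1,p_2,I) = 3·I/(3·p_1 + 4·p_2), q_2* = 4·I/(3·p_1 + 4·p_2).
Here 3·5 + 4·6.25 = 40, giving q_1* = 11.25.

q_1* = 11.25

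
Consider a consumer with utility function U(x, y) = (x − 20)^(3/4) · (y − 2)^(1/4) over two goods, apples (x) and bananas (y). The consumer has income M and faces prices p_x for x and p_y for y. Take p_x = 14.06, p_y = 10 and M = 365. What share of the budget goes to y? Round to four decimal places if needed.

share on y = 0.0985

MRS = 3·(y−2)/(x−20). Tangency with p_x/p_y gives y−2 = (1/3)·(p_x/p_y)·(x−20).
After buying the subsistence bundle (20, 2), a share 0.75 of the remaining income goes to x: x* = 20 + 0.75·(M − 20p_x − 2p_y)/p_x.
Discretionary income = 365 − 20·14.06 − 2·10 = 63.8; x* = 20 + 0.75·63.8/14.06 = 23.4033; y* = 2 + 0.25·63.8/10 = 3.595.
Expenditure on y: 10·3.595 = 35.95; share = 0.0985.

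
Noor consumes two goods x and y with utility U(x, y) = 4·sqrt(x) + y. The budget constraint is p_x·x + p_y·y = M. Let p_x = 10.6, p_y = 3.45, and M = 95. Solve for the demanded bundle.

MU_x = 2/√x, MU_y = 1. Tangency: 2/√x = p_x/p_y.
Thus x* = (2·p_y/p_x)² — independent of M — with the rest of income spent on y.
Plugging in: x* = (2·3.45/10.6)² = 0.4237, y* = 26.2343.

x* = 0.4237, y* = 26.2343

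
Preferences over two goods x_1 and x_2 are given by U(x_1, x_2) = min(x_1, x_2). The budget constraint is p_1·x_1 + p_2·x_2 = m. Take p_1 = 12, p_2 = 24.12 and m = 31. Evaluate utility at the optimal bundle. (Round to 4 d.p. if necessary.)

With perfect complements, no substitution: consume in ratio x_1:x_2 = 1:1.
Budget: p_1·x_1 + p_2·x_1 = m, so (p_1 + p_2)·x_1 = m.
Demand: x_1*(p_1,p_2,m) = m/(p_1 + p_2), x_2* = m/(p_1 + p_2).
Here 12 + 24.12 = 36.12, giving x_1* = 0.8583 and x_2* = 0.8583.
Utility at the optimum: U(0.8583, 0.8583) = 0.8583.

V = 0.8583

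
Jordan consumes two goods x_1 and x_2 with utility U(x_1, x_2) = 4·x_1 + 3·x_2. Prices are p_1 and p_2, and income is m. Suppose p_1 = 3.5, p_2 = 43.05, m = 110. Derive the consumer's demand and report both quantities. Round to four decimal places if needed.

x_1* = 31.4286, x_2* = 0

Perfect substitutes: compare marginal utility per dollar. 4/p_1 vs 3/p_2 → 1.1429 vs 0.0697.
x_1 gives more utility per dollar, so spend all income on x_1: x_1* = m/p_1, x_2* = 0.
Numerically: x_1* = 31.4286, x_2* = 0.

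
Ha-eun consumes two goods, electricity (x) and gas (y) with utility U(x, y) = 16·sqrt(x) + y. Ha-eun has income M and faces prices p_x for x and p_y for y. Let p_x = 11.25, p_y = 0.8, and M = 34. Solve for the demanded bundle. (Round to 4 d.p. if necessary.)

MU_x = 8/√x, MU_y = 1. Tangency: 8/√x = p_x/p_y.
Thus x* = (8·p_y/p_x)² — independent of M — with the rest of income spent on y.
Plugging in: x* = (8·0.8/11.25)² = 0.3236, y* = 37.9489.

x* = 0.3236, y* = 37.9489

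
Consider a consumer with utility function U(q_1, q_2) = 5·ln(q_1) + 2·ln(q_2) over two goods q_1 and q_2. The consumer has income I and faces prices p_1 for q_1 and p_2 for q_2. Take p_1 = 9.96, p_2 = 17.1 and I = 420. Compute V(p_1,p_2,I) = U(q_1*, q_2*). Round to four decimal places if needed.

MU_q_1/MU_q_2 = (5·q_2)/(2·q_1); tangency sets this equal to p_1/p_2.
Rearranging, p_2·q_2 = (2/5)·p_1·q_1. Substituting into the budget gives p_1·q_1·(1 + (2/5)) = I.
Demand: q_1*(p_1,p_2,I) = 5/7·I/p_1 and q_2* = 2/7·I/p_2.
At p_1=9.96, p_2=17.1, I=420: q_1* = 5/7·420/9.96 = 30.1205, q_2* = 7.0175.
Utility at the optimum: U(30.1205, 7.0175) = 20.9229.

V = 20.9229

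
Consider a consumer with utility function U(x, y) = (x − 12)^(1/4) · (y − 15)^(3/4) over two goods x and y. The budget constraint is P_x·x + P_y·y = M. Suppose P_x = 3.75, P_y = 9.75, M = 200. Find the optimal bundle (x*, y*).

MRS = (1/3)·(y−15)/(x−12). Tangency with P_x/P_y gives y−15 = 3·(P_x/P_y)·(x−12).
Substituting into the budget: x* = 12 + 0.25·(M − 12·P_x − 15·P_y)/P_x, and y* = 15 + 0.75·(…)/P_y.
Discretionary income = 200 − 12·3.75 − 15·9.75 = 8.75; x* = 12 + 0.25·8.75/3.75 = 12.5833; y* = 15 + 0.75·8.75/9.75 = 15.6731.

x* = 12.5833, y* = 15.6731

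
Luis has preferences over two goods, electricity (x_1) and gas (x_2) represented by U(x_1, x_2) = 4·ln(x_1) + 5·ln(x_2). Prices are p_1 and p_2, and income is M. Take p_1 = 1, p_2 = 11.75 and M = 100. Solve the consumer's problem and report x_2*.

x_2* = 4.7281

Tangency: MRS = (4/5)·x_2/x_1 = p_1/p_2.
Rearranging, p_2·x_2 = (5/4)·p_1·x_1. Substituting into the budget gives p_1·x_1·(1 + (5/4)) = M.
Demand: x_1*(p_1,p_2,M) = 4/9·M/p_1 and x_2* = 5/9·M/p_2.
At p_1=1, p_2=11.75, M=100: x_2* = 5/9·100/11.75 = 4.7281.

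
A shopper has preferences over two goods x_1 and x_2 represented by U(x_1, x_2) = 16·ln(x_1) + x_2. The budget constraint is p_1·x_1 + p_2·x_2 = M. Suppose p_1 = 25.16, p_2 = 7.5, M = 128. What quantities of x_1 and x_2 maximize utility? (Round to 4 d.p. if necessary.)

Set MRS = p_1/p_2: (16/x_1)/1 = p_1/p_2.
So x_1*(p_1,p_2) = 16·p_2/p_1, independent of income; and x_2* = (M − 16·p_2)/p_2.
At the given prices: x_1* = 16·7.5/25.16 = 4.7695, and x_2* = 1.0667.

x_1* = 4.7695, x_2* = 1.0667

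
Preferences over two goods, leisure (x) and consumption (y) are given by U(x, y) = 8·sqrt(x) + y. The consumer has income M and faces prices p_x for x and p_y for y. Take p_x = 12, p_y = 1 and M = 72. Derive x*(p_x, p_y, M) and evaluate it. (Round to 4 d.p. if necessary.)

x* = 0.1111

Set MRS = p_x/p_y: 4·x^(−1/2) = p_x/p_y.
Solve: √x = 4·p_y/p_x, so x*(p_x,p_y) = (4·p_y/p_x)², and y* = (M − p_x·x*)/p_y.
Plugging in: x* = (4·1/12)² = 0.1111.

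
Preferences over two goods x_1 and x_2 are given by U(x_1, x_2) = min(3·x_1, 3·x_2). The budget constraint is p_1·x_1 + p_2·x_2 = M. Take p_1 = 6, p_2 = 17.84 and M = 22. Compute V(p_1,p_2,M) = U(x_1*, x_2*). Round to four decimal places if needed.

Here 3·6 + 3·17.84 = 71.52, giving x_1* = 0.9228 and x_2* = 0.9228.
Utility at the optimum: U(0.9228, 0.9228) = 2.7685.

V = 2.7685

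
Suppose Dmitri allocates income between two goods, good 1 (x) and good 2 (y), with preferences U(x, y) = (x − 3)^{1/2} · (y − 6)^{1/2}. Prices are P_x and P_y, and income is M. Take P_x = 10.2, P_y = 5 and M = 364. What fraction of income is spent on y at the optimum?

share on y = 0.4992

Let x' = x−3, y' = y−6. MRS = y'/x' = P_x/P_y.
Substituting into the budget: x* = 3 + 0.5·(M − 3·P_x − 6·P_y)/P_x, and y* = 6 + 0.5·(…)/P_y.
Discretionary income = 364 − 3·10.2 − 6·5 = 303.4; x* = 3 + 0.5·303.4/10.2 = 17.8725; y* = 6 + 0.5·303.4/5 = 36.34.
Expenditure on y: 5·36.34 = 181.7; share = 0.4992.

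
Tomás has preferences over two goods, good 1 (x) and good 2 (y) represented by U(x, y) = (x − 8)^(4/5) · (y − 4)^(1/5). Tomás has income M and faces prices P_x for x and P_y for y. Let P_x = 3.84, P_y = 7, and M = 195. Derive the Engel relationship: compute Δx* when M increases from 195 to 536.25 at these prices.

Δx* = 71.0938

Let x' = x−8, y' = y−4. MRS = 4·y'/x' = P_x/P_y.
After buying the subsistence bundle (8, 4), a share 0.8 of the remaining income goes to x: x* = 8 + 0.8·(M − 8P_x − 4P_y)/P_x.
Discretionary income = 195 − 8·3.84 − 4·7 = 136.28; x* = 8 + 0.8·136.28/3.84 = 36.3917.
At M' = 536.25: x* = 107.4854. Change: 107.4854 − 36.3917 = 71.0938.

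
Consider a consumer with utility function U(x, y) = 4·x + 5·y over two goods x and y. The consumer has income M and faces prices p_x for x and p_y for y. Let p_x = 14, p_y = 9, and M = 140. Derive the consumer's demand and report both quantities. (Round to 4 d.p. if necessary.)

x* = 0, y* = 15.5556

Numerically: x* = 0, y* = 15.5556.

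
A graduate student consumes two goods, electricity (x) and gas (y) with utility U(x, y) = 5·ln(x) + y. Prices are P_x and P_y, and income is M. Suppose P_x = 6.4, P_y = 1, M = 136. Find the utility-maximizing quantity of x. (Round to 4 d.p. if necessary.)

x* = 0.7812

MU_x = 5/x, MU_y = 1. Tangency: 5/x = P_x/P_y.
So x*(P_x,P_y) = 5·P_y/P_x, independent of income; and y* = (M − 5·P_y)/P_y.
At the given prices: x* = 5·1/6.4 = 0.7812.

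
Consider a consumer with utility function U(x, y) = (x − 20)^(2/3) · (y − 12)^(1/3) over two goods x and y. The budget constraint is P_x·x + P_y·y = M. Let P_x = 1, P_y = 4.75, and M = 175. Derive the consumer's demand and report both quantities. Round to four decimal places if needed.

MRS = 2·(y−12)/(x−20). Tangency with P_x/P_y gives y−12 = (1/2)·(P_x/P_y)·(x−20).
Substituting into the budget: x* = 20 + 2/3·(M − 20·P_x − 12·P_y)/P_x, and y* = 12 + 1/3·(…)/P_y.
Discretionary income = 175 − 20·1 − 12·4.75 = 98; x* = 20 + 2/3·98/1 = 85.3333; y* = 12 + 1/3·98/4.75 = 18.8772.

x* = 85.3333, y* = 18.8772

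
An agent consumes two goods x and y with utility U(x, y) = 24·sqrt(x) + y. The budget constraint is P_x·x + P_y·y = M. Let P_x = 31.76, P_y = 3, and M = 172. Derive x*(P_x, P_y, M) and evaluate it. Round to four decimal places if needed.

Utility is quasi-linear in y; the FOC for x is 12/√x = P_x/P_y.
Solve: √x = 12·P_y/P_x, so x*(P_x,P_y) = (12·P_y/P_x)², and y* = (M − P_x·x*)/P_y.
Plugging in: x* = (12·3/31.76)² = 1.2848.

x* = 1.2848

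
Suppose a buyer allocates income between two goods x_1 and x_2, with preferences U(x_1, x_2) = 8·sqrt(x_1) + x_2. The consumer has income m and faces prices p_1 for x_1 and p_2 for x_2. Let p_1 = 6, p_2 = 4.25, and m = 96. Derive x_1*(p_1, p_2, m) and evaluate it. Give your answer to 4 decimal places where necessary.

Plugging in: x_1* = (4·4.25/6)² = 8.0278.

x_1* = 8.0278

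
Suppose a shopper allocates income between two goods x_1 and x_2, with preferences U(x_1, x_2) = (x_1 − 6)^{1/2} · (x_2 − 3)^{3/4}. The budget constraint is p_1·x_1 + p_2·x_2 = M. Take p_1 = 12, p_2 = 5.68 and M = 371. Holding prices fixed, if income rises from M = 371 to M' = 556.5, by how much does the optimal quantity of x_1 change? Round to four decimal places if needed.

Δx_1* = 6.1833

Substituting into the budget: x_1* = 6 + 0.4·(M − 6·p_1 − 3·p_2)/p_1, and x_2* = 3 + 0.6·(…)/p_2.
Discretionary income = 371 − 6·12 − 3·5.68 = 281.96; x_1* = 6 + 0.4·281.96/12 = 15.3987.
At M' = 556.5: x_1* = 21.582. Change: 21.582 − 15.3987 = 6.1833.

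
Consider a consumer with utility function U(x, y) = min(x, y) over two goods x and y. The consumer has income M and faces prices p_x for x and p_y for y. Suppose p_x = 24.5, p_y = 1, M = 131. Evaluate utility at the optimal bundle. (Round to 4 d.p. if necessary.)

V = 5.1373

Leontief preferences: the optimum is at the kink where x/1 = y/1, i.e. y = x.
Budget: p_x·x + p_y·x = M, so (p_x + p_y)·x = M.
Demand: x*(p_x,p_y,M) = M/(p_x + p_y), y* = M/(p_x + p_y).
Here 24.5 + 1 = 25.5, giving x* = 5.1373 and y* = 5.1373.
Utility at the optimum: U(5.1373, 5.1373) = 5.1373.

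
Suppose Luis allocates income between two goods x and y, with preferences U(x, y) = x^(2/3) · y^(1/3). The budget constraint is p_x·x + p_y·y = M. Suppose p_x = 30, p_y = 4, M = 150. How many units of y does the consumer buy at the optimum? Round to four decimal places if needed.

At p_x=30, p_y=4, M=150: y* = 1/3·150/4 = 12.5.

y* = 12.5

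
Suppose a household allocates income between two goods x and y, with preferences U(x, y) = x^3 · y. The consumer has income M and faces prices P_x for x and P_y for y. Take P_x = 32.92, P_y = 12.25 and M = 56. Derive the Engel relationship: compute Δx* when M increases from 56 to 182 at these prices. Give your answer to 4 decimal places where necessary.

At P_x=32.92, P_y=12.25, M=56: x* = 0.75·56/32.92 = 1.2758.
At M' = 182: x* = 4.1464. Change: 4.1464 − 1.2758 = 2.8706.

Δx* = 2.8706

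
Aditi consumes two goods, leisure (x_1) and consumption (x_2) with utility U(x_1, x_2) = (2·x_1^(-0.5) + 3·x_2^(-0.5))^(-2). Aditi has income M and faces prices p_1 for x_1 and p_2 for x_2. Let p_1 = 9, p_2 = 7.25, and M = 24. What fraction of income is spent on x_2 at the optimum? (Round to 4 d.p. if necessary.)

share on x_2 = 0.5494

MU_x_1 ∝ 2·x_1^(-1.5), MU_x_2 ∝ 3·x_2^(-1.5), so MRS = (2/3)·(x_2/x_1)^(1.5) = p_1/p_2.
Solve for the ratio: x_2/x_1 = [(3/2)·p_1/p_2]^(2/3).
With the ratio pinned down, the budget gives x_1* = M/(p_1 + p_2·(x_2/x_1)) and x_2* = (x_2/x_1)·x_1*.
Numerically x_2/x_1 = 1.513551, so x_1* = 24/(9 + 7.25·1.513551) = 1.2016 and x_2* = 1.513551·1.2016 = 1.8187.
Expenditure on x_2: 7.25·1.8187 = 13.1855; share = 0.5494.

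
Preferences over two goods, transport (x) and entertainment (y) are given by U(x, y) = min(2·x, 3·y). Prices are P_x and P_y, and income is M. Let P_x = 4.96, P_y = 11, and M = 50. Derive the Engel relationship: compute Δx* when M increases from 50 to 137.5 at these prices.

With perfect complements, no substitution: consume in ratio x:y = 3:2.
Budget: P_x·x + P_y·(2/3)·x = M, so (3·P_x + 2·P_y)·x = 3·M.
Demand: x*(P_x,P_y,M) = 3·M/(3·P_x + 2·P_y), y* = 2·M/(3·P_x + 2·P_y).
Here 3·4.96 + 2·11 = 36.88, giving x* = 4.0672.
At M' = 137.5: x* = 11.1849. Change: 11.1849 − 4.0672 = 7.1177.

Δx* = 7.1177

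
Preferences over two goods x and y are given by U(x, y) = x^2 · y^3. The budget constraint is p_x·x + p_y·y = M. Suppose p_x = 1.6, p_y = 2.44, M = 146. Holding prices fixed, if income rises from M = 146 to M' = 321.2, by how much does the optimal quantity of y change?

MU_x/MU_y = (2·y)/(3·x); tangency sets this equal to p_x/p_y.
Rearranging, p_y·y = (3/2)·p_x·x. Substituting into the budget gives p_x·x·(1 + (3/2)) = M.
Demand: x*(p_x,p_y,M) = 0.4·M/p_x and y* = 0.6·M/p_y.
At p_x=1.6, p_y=2.44, M=146: y* = 0.6·146/2.44 = 35.9016.
At M' = 321.2: y* = 78.9836. Change: 78.9836 − 35.9016 = 43.082.

Δy* = 43.082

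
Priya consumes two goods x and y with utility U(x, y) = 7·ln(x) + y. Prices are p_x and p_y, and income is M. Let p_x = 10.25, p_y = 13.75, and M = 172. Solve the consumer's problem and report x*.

x* = 9.3902

MU_x = 7/x, MU_y = 1. Tangency: 7/x = p_x/p_y.
So x*(p_x,p_y) = 7·p_y/p_x, independent of income; and y* = (M − 7·p_y)/p_y.
At the given prices: x* = 7·13.75/10.25 = 9.3902.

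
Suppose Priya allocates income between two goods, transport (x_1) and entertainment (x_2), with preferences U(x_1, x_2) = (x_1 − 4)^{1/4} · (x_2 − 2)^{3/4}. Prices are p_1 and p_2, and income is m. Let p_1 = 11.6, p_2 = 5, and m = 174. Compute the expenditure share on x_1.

This is Cobb-Douglas in (x_1−4, x_2−2): tangency gives 0.25·p_2·(x_2−2) = 0.75·p_1·(x_1−4).
After buying the subsistence bundle (4, 2), a share 0.25 of the remaining income goes to x_1: x_1* = 4 + 0.25·(m − 4p_1 − 2p_2)/p_1.
Discretionary income = 174 − 4·11.6 − 2·5 = 117.6; x_1* = 4 + 0.25·117.6/11.6 = 6.5345; x_2* = 2 + 0.75·117.6/5 = 19.64.
Expenditure on x_1: 11.6·6.5345 = 75.8; share = 0.4356.

share on x_1 = 0.4356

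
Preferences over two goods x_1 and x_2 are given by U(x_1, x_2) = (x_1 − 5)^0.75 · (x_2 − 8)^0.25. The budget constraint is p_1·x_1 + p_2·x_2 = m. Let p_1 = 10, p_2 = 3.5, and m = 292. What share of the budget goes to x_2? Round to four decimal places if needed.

This is Cobb-Douglas in (x_1−5, x_2−8): tangency gives 0.75·p_2·(x_2−8) = 0.25·p_1·(x_1−5).
After buying the subsistence bundle (5, 8), a share 0.75 of the remaining income goes to x_1: x_1* = 5 + 0.75·(m − 5p_1 − 8p_2)/p_1.
Discretionary income = 292 − 5·10 − 8·3.5 = 214; x_1* = 5 + 0.75·214/10 = 21.05; x_2* = 8 + 0.25·214/3.5 = 23.2857.
Expenditure on x_2: 3.5·23.2857 = 81.5; share = 0.2791.

share on x_2 = 0.2791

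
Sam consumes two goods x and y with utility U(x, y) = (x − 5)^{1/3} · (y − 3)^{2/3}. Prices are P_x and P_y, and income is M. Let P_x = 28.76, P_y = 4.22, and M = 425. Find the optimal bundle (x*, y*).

MRS = (1/2)·(y−3)/(x−5). Tangency with P_x/P_y gives y−3 = 2·(P_x/P_y)·(x−5).
Substituting into the budget: x* = 5 + 1/3·(M − 5·P_x − 3·P_y)/P_x, and y* = 3 + 2/3·(…)/P_y.
Discretionary income = 425 − 5·28.76 − 3·4.22 = 268.54; x* = 5 + 1/3·268.54/28.76 = 8.1124; y* = 3 + 2/3·268.54/4.22 = 45.4234.

x* = 8.1124, y* = 45.4234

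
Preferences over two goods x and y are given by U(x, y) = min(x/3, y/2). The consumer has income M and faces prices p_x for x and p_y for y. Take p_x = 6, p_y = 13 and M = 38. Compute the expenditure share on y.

Here 3·6 + 2·13 = 44, giving x* = 2.5909 and y* = 1.7273.
Expenditure on y: 13·1.7273 = 22.4545; share = 0.5909.

share on y = 0.5909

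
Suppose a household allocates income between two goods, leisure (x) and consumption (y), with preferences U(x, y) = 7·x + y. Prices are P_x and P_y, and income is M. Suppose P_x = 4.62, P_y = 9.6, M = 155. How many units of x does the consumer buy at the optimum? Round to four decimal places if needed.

x gives more utility per dollar, so spend all income on x: x* = M/P_x, y* = 0.
Numerically: x* = 33.5498, y* = 0.

x* = 33.5498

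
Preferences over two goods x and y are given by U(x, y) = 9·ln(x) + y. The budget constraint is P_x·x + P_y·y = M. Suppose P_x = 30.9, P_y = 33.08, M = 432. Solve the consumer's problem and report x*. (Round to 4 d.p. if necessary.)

x* = 9.635

So x*(P_x,P_y) = 9·P_y/P_x, independent of income; and y* = (M − 9·P_y)/P_y.
At the given prices: x* = 9·33.08/30.9 = 9.635.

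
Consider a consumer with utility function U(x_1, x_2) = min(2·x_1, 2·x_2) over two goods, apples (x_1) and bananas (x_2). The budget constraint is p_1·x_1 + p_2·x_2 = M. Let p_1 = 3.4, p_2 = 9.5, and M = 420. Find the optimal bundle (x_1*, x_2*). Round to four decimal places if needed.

Leontief preferences: the optimum is at the kink where x_1/2 = x_2/2, i.e. x_2 = x_1.
Budget: p_1·x_1 + p_2·x_1 = M, so (2·p_1 + 2·p_2)·x_1 = 2·M.
Demand: x_1*(p_1,p_2,M) = 2·M/(2·p_1 + 2·p_2), x_2* = 2·M/(2·p_1 + 2·p_2).
Here 2·3.4 + 2·9.5 = 25.8, giving x_1* = 32.5581 and x_2* = 32.5581.

x_1* = 32.5581, x_2* = 32.5581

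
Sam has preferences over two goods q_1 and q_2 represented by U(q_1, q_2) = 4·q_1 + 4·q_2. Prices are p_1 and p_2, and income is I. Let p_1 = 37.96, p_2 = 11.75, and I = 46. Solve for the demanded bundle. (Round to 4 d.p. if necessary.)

Perfect substitutes: compare marginal utility per dollar. 4/p_1 vs 4/p_2 → 0.1054 vs 0.3404.
q_2 gives more utility per dollar, so spend all income on q_2: q_2* = I/p_2, q_1* = 0.
Numerically: q_1* = 0, q_2* = 3.9149.

q_1* = 0, q_2* = 3.9149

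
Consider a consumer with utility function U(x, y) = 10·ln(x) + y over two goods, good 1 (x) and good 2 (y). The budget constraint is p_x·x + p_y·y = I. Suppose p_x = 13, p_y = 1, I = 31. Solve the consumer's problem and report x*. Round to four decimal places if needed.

Set MRS = p_x/p_y: (10/x)/1 = p_x/p_y.
So x*(p_x,p_y) = 10·p_y/p_x, independent of income; and y* = (I − 10·p_y)/p_y.
At the given prices: x* = 10·1/13 = 0.7692.

x* = 0.7692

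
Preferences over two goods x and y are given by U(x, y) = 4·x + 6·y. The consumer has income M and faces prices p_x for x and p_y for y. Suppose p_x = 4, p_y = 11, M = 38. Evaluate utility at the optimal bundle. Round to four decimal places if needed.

V = 38

Linear utility — the consumer picks whichever good has higher MU/price: 4/4 = 1 vs 6/11 = 0.5455.
x gives more utility per dollar, so spend all income on x: x* = M/p_x, y* = 0.
Numerically: x* = 9.5, y* = 0.
Utility at the optimum: U(9.5, 0) = 38.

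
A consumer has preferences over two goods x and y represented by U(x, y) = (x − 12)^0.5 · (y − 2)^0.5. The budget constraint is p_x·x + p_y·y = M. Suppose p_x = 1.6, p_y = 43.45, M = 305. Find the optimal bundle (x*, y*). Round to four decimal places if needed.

This is Cobb-Douglas in (x−12, y−2): tangency gives 0.5·p_y·(y−2) = 0.5·p_x·(x−12).
Substituting into the budget: x* = 12 + 0.5·(M − 12·p_x − 2·p_y)/p_x, and y* = 2 + 0.5·(…)/p_y.
Discretionary income = 305 − 12·1.6 − 2·43.45 = 198.9; x* = 12 + 0.5·198.9/1.6 = 74.1562; y* = 2 + 0.5·198.9/43.45 = 4.2888.

x* = 74.1562, y* = 4.2888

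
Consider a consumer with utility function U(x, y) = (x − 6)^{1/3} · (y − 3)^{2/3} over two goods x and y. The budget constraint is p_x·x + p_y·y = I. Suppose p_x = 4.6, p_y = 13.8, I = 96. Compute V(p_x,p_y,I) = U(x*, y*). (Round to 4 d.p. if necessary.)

V = 1.4931

After buying the subsistence bundle (6, 3), a share 1/3 of the remaining income goes to x: x* = 6 + 1/3·(I − 6p_x − 3p_y)/p_x.
Discretionary income = 96 − 6·4.6 − 3·13.8 = 27; x* = 6 + 1/3·27/4.6 = 7.9565; y* = 3 + 2/3·27/13.8 = 4.3043.
Utility at the optimum: U(7.9565, 4.3043) = 1.4931.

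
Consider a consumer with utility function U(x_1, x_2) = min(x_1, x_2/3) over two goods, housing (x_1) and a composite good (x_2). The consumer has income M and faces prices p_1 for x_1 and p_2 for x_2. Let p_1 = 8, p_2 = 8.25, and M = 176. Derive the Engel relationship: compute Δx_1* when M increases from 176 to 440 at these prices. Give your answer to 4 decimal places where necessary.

Δx_1* = 8.0611

Demand: x_1*(p_1,p_2,M) = M/(p_1 + 3·p_2), x_2* = 3·M/(p_1 + 3·p_2).
Here 8 + 3·8.25 = 32.75, giving x_1* = 5.374.
At M' = 440: x_1* = 13.4351. Change: 13.4351 − 5.374 = 8.0611.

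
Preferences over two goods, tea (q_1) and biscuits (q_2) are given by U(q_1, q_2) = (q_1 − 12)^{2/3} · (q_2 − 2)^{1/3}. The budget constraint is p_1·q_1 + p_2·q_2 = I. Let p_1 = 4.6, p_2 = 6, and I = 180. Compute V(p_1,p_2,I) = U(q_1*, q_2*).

V = 11.8755

Let q_1' = q_1−12, q_2' = q_2−2. MRS = 2·q_2'/q_1' = p_1/p_2.
After buying the subsistence bundle (12, 2), a share 2/3 of the remaining income goes to q_1: q_1* = 12 + 2/3·(I − 12p_1 − 2p_2)/p_1.
Discretionary income = 180 − 12·4.6 − 2·6 = 112.8; q_1* = 12 + 2/3·112.8/4.6 = 28.3478; q_2* = 2 + 1/3·112.8/6 = 8.2667.
Utility at the optimum: U(28.3478, 8.2667) = 11.8755.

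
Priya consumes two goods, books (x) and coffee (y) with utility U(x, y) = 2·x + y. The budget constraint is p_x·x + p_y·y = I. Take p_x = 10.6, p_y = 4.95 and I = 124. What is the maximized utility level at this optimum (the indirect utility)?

V = 25.0505

Linear utility — the consumer picks whichever good has higher MU/price: 2/10.6 = 0.1887 vs 1/4.95 = 0.202.
y gives more utility per dollar, so spend all income on y: y* = I/p_y, x* = 0.
Numerically: x* = 0, y* = 25.0505.
Utility at the optimum: U(0, 25.0505) = 25.0505.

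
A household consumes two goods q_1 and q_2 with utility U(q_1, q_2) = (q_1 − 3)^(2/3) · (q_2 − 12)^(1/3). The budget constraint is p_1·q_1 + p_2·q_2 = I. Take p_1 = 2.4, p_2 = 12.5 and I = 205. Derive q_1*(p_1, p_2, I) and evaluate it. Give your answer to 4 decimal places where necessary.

q_1* = 16.2778

MRS = 2·(q_2−12)/(q_1−3). Tangency with p_1/p_2 gives q_2−12 = (1/2)·(p_1/p_2)·(q_1−3).
After buying the subsistence bundle (3, 12), a share 2/3 of the remaining income goes to q_1: q_1* = 3 + 2/3·(I − 3p_1 − 12p_2)/p_1.
Discretionary income = 205 − 3·2.4 − 12·12.5 = 47.8; q_1* = 3 + 2/3·47.8/2.4 = 16.2778.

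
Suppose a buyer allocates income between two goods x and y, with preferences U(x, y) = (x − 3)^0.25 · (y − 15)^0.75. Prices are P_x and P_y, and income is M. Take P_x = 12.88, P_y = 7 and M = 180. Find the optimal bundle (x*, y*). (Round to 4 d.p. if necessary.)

x* = 3.7057, y* = 18.8957

Let x' = x−3, y' = y−15. MRS = (1/3)·y'/x' = P_x/P_y.
Substituting into the budget: x* = 3 + 0.25·(M − 3·P_x − 15·P_y)/P_x, and y* = 15 + 0.75·(…)/P_y.
Discretionary income = 180 − 3·12.88 − 15·7 = 36.36; x* = 3 + 0.25·36.36/12.88 = 3.7057; y* = 15 + 0.75·36.36/7 = 18.8957.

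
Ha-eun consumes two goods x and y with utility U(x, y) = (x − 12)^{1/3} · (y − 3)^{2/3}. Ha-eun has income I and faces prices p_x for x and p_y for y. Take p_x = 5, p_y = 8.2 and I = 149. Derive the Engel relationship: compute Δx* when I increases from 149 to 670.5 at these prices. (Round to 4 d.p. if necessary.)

Δx* = 34.7667

This is Cobb-Douglas in (x−12, y−3): tangency gives 1/3·p_y·(y−3) = 2/3·p_x·(x−12).
Substituting into the budget: x* = 12 + 1/3·(I − 12·p_x − 3·p_y)/p_x, and y* = 3 + 2/3·(…)/p_y.
Discretionary income = 149 − 12·5 − 3·8.2 = 64.4; x* = 12 + 1/3·64.4/5 = 16.2933.
At I' = 670.5: x* = 51.06. Change: 51.06 − 16.2933 = 34.7667.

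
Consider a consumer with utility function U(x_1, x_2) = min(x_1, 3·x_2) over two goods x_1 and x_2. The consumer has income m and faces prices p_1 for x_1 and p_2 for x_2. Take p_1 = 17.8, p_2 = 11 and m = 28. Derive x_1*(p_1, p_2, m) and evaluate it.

x_1* = 1.3043

With perfect complements, no substitution: consume in ratio x_1:x_2 = 3:1.
Budget: p_1·x_1 + p_2·(1/3)·x_1 = m, so (3·p_1 + p_2)·x_1 = 3·m.
Demand: x_1*(p_1,p_2,m) = 3·m/(3·p_1 + p_2), x_2* = m/(3·p_1 + p_2).
Here 3·17.8 + 11 = 64.4, giving x_1* = 1.3043.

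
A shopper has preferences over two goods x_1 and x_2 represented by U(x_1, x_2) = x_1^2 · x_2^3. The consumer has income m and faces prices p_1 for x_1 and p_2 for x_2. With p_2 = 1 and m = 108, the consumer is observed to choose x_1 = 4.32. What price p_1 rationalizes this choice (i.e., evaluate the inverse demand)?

The MRS is (2/3)·x_2/x_1. Set MRS = p_1/p_2.
Rearranging, p_2·x_2 = (3/2)·p_1·x_1. Substituting into the budget gives p_1·x_1·(1 + (3/2)) = m.
Demand: x_1*(p_1,p_2,m) = 0.4·m/p_1 and x_2* = 0.6·m/p_2.
Set x_1* = 4.32 in the demand function and solve for p_1: p_1 = 10.

p_1 = 10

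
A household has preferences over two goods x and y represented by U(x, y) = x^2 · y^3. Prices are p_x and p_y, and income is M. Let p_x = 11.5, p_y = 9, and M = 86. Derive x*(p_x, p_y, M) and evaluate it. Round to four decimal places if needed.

x* = 2.9913

MU_x/MU_y = (2·y)/(3·x); tangency sets this equal to p_x/p_y.
So 2·p_y·y = 3·p_x·x; combined with the budget, a share 0.4 of income goes to x.
Demand: x*(p_x,p_y,M) = 0.4·M/p_x and y* = 0.6·M/p_y.
At p_x=11.5, p_y=9, M=86: x* = 0.4·86/11.5 = 2.9913.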